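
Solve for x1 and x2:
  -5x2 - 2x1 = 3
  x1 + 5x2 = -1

x1 = -2, x2 = 1/5

Row-reduce the augmented matrix:
R1 ← R1 / (-2).
R2 ← R2 − 1·R1.
R2 ← R2 / (5/2).
R1 ← R1 − 5/2·R2.
Reading off the reduced rows gives x1 = -2, x2 = 1/5.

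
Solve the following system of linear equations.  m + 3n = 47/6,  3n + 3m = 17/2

m = 1/3, n = 5/2

Row-reduce the augmented matrix:
R2 ← R2 − 3·R1.
R2 ← R2 / (-6).
R1 ← R1 − 3·R2.
Reading off the reduced rows gives m = 1/3, n = 5/2.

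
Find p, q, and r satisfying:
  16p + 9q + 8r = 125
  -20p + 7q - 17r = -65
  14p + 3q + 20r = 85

Row-reduce the augmented matrix:
R1 ← R1 / (16).
R2 ← R2 + 20·R1.
R3 ← R3 − 14·R1.
R2 ← R2 / (73/4).
R1 ← R1 − 9/16·R2.
R3 ← R3 + 39/8·R2.
R3 ← R3 / (1625/146).
R1 ← R1 − 209/292·R3.
R2 ← R2 + 28/73·R3.
Reading off the reduced rows gives p = 5, q = 5, r = 0.

p = 5, q = 5, r = 0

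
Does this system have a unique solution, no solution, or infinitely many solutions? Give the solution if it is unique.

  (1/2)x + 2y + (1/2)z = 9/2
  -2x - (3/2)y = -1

Row-reduce:
R1 ← R1 / (1/2).
R2 ← R2 + 2·R1.
R2 ← R2 / (13/2).
R1 ← R1 − 4·R2.
Rank is 2 with 3 unknowns, leaving z free.

infinitely many solutions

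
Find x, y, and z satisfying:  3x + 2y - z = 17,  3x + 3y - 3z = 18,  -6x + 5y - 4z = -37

Row-reduce the augmented matrix:
R1 ← R1 / (3).
R2 ← R2 − 3·R1.
R3 ← R3 + 6·R1.
R1 ← R1 − 2/3·R2.
R3 ← R3 − 9·R2.
R3 ← R3 / (12).
R1 ← R1 − 1·R3.
R2 ← R2 + 2·R3.
Reading off the reduced rows gives x = 6, y = -1, z = -1.

x = 6, y = -1, z = -1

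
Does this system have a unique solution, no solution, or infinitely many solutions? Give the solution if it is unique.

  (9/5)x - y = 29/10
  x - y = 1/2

x = 3, y = 5/2

From equation 1: y = -29/10 + 9/5·x.
Substitute into equation 2 and solve: x = 3.
Then y = 5/2.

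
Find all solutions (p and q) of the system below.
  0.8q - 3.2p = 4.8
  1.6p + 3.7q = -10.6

p = -2, q = -2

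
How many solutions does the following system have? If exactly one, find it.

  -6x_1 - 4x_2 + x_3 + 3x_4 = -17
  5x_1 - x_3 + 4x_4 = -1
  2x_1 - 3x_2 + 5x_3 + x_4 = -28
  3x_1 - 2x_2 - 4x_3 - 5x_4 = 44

x_1 = 1, x_2 = -1, x_3 = -6, x_4 = -3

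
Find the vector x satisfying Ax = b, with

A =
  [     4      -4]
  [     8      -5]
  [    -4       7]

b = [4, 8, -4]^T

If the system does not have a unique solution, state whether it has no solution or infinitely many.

x_1 = 1, x_2 = 0

Row-reduce the augmented matrix:
R1 ← R1 / (4).
R2 ← R2 − 8·R1.
R3 ← R3 + 4·R1.
R2 ← R2 / (3).
R1 ← R1 + 1·R2.
R3 ← R3 − 3·R2.
R3 reduces to 0 = 0, so the extra equation is consistent.
Reading off the reduced rows gives x_1 = 1, x_2 = 0.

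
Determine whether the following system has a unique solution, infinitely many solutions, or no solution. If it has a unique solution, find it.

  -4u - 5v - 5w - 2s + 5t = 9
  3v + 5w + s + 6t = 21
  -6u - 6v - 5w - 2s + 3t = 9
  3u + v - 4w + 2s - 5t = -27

infinitely many solutions

Row-reduce:
R1 ← R1 / (-4).
R3 ← R3 + 6·R1.
R4 ← R4 − 3·R1.
R2 ← R2 / (3).
R1 ← R1 − 5/4·R2.
R3 ← R3 − 3/2·R2.
R4 ← R4 + 11/4·R2.
Swap R3 and R4.
R3 ← R3 / (-19/6).
R1 ← R1 + 5/6·R3.
R2 ← R2 − 5/3·R3.
R4 ← R4 / (1/2).
R1 ← R1 + 11/38·R4.
R2 ← R2 − 41/38·R4.
R3 ← R3 + 17/38·R4.
Rank is 4 with 5 unknowns, leaving t free.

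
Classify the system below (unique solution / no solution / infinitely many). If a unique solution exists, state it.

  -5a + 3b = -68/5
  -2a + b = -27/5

a = 13/5, b = -1/5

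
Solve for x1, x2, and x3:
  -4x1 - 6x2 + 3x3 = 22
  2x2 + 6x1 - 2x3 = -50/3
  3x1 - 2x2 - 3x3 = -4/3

x1 = -2, x2 = -7/3, x3 = 0

Row-reduce the augmented matrix:
R1 ← R1 / (-4).
R2 ← R2 − 6·R1.
R3 ← R3 − 3·R1.
R2 ← R2 / (-7).
R1 ← R1 − 3/2·R2.
R3 ← R3 + 13/2·R2.
R3 ← R3 / (-43/14).
R1 ← R1 + 3/14·R3.
R2 ← R2 + 5/14·R3.
Reading off the reduced rows gives x1 = -2, x2 = -7/3, x3 = 0.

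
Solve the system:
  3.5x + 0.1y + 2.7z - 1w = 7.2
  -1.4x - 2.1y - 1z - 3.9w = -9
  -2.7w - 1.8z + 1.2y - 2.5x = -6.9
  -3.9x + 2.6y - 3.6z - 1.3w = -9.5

Row-reduce the augmented matrix:
R1 ← R1 / (7/2).
R2 ← R2 + 7/5·R1.
R3 ← R3 + 5/2·R1.
R4 ← R4 + 39/10·R1.
R2 ← R2 / (-103/50).
R1 ← R1 − 1/35·R2.
R3 ← R3 − 89/70·R2.
R4 ← R4 − 949/350·R2.
R3 ← R3 / (1283/7210).
R1 ← R1 − 557/721·R3.
R2 ← R2 + 4/103·R3.
R4 ← R4 + 701/1442·R3.
R4 ← R4 / (-158141/6415).
R1 ← R1 − 33357/1283·R4.
R2 ← R2 − 979/1283·R4.
R3 ← R3 + 43752/1283·R4.
Reading off the reduced rows gives x = 0, y = 1, z = 3, w = 1.

x = 0, y = 1, z = 3, w = 1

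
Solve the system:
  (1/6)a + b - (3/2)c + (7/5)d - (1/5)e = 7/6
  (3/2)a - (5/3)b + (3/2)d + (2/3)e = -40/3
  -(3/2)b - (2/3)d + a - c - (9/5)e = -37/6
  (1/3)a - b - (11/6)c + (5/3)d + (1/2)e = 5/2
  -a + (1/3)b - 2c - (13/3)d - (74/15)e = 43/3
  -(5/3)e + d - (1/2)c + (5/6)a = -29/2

a = -5, b = 1, c = -6, d = -5, e = 5

Row-reduce the augmented matrix:
R1 ← R1 / (1/6).
R2 ← R2 − 3/2·R1.
R3 ← R3 − 1·R1.
R4 ← R4 − 1/3·R1.
R5 ← R5 + 1·R1.
R6 ← R6 − 5/6·R1.
R2 ← R2 / (-32/3).
R1 ← R1 − 6·R2.
R3 ← R3 + 15/2·R2.
R4 ← R4 + 3·R2.
R5 ← R5 − 19/3·R2.
R6 ← R6 + 5·R2.
R3 ← R3 / (-191/128).
R1 ← R1 + 45/32·R3.
R2 ← R2 + 81/64·R3.
R4 ← R4 + 505/192·R3.
R5 ← R5 + 191/64·R3.
R6 ← R6 − 43/64·R3.
R4 ← R4 / (72421/17190).
R1 ← R1 − 639/191·R4.
R2 ← R2 − 2016/955·R4.
R3 ← R3 − 2423/2865·R4.
R6 ← R6 + 3911/2865·R4.
Swap R5 and R6.
R5 ← R5 / (-1601137/1086315).
R1 ← R1 + 75597/72421·R5.
R2 ← R2 + 150782/362105·R5.
R3 ← R3 − 252387/362105·R5.
R4 ← R4 − 74277/72421·R5.
R6 reduces to 0 = 0, so the extra equation is consistent.
Reading off the reduced rows gives a = -5, b = 1, c = -6, d = -5, e = 5.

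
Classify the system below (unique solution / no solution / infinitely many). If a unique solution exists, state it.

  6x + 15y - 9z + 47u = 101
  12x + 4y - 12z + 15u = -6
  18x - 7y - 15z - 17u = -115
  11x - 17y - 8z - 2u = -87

no solution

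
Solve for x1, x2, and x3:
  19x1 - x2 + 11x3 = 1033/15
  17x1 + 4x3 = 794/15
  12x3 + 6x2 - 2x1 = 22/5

x1 = 14/5, x2 = -1, x3 = 4/3

Row-reduce the augmented matrix:
R1 ← R1 / (19).
R2 ← R2 − 17·R1.
R3 ← R3 + 2·R1.
R2 ← R2 / (17/19).
R1 ← R1 + 1/19·R2.
R3 ← R3 − 112/19·R2.
R3 ← R3 / (878/17).
R1 ← R1 − 4/17·R3.
R2 ← R2 + 111/17·R3.
Reading off the reduced rows gives x1 = 14/5, x2 = -1, x3 = 4/3.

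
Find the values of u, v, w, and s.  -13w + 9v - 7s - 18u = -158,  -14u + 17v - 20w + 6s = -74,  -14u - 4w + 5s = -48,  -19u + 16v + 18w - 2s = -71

u = 5, v = 0, w = 2, s = 6

Row-reduce the augmented matrix:
R1 ← R1 / (-18).
R2 ← R2 + 14·R1.
R3 ← R3 + 14·R1.
R4 ← R4 + 19·R1.
R2 ← R2 / (10).
R1 ← R1 + 1/2·R2.
R3 ← R3 + 7·R2.
R4 ← R4 − 13/2·R2.
R3 ← R3 / (-73/90).
R1 ← R1 − 41/180·R3.
R2 ← R2 + 89/90·R3.
R4 ← R4 − 763/20·R3.
R4 ← R4 / (126435/146).
R1 ← R1 − 897/146·R4.
R2 ← R2 + 1559/73·R4.
R3 ← R3 + 1661/73·R4.
Reading off the reduced rows gives u = 5, v = 0, w = 2, s = 6.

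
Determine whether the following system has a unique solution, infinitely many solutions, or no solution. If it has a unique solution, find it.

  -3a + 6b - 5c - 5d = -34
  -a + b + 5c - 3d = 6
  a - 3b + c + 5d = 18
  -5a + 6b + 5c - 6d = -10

a = 6, b = 4, c = 4, d = 4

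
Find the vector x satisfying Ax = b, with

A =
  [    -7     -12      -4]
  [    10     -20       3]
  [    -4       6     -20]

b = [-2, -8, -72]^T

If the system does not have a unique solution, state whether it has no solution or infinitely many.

x_1 = -2, x_2 = 0, x_3 = 4

Row-reduce the augmented matrix:
R1 ← R1 / (-7).
R2 ← R2 − 10·R1.
R3 ← R3 + 4·R1.
R2 ← R2 / (-260/7).
R1 ← R1 − 12/7·R2.
R3 ← R3 − 90/7·R2.
R3 ← R3 / (-485/26).
R1 ← R1 − 29/65·R3.
R2 ← R2 − 19/260·R3.
Reading off the reduced rows gives x_1 = -2, x_2 = 0, x_3 = 4.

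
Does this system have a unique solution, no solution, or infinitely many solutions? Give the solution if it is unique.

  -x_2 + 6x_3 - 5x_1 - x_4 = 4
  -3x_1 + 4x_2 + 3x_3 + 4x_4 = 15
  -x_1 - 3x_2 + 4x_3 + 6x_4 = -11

infinitely many solutions

Row-reduce:
R1 ← R1 / (-5).
R2 ← R2 + 3·R1.
R3 ← R3 + 1·R1.
R2 ← R2 / (23/5).
R1 ← R1 − 1/5·R2.
R3 ← R3 + 14/5·R2.
R3 ← R3 / (56/23).
R1 ← R1 + 27/23·R3.
R2 ← R2 + 3/23·R3.
Rank is 3 with 4 unknowns, leaving x_4 free.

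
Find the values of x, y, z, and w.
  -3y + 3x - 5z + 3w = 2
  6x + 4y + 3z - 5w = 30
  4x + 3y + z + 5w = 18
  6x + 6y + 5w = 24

x = 4, y = 0, z = 2, w = 0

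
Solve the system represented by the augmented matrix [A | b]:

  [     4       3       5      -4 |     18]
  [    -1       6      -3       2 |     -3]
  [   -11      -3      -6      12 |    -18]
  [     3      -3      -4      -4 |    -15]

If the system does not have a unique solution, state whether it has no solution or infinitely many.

Row-reduce:
R1 ← R1 / (4).
R2 ← R2 + 1·R1.
R3 ← R3 + 11·R1.
R4 ← R4 − 3·R1.
R2 ← R2 / (27/4).
R1 ← R1 − 3/4·R2.
R3 ← R3 − 21/4·R2.
R4 ← R4 + 21/4·R2.
R3 ← R3 / (82/9).
R1 ← R1 − 13/9·R3.
R2 ← R2 + 7/27·R3.
R4 ← R4 + 82/9·R3.
Row 4 reduces to 0 = 3, a contradiction. The system is inconsistent.

no solution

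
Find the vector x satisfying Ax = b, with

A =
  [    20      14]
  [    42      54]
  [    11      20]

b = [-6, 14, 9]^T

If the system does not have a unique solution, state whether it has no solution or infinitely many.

no solution

Row-reduce:
R1 ← R1 / (20).
R2 ← R2 − 42·R1.
R3 ← R3 − 11·R1.
R2 ← R2 / (123/5).
R1 ← R1 − 7/10·R2.
R3 ← R3 − 123/10·R2.
Row 3 reduces to 0 = -1, a contradiction. The system is inconsistent.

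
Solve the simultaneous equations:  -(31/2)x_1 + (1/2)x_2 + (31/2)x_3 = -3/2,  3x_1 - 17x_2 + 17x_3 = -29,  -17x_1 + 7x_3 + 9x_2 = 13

Row-reduce:
R1 ← R1 / (-31/2).
R2 ← R2 − 3·R1.
R3 ← R3 + 17·R1.
R2 ← R2 / (-524/31).
R1 ← R1 + 1/31·R2.
R3 ← R3 − 262/31·R2.
Rank is 2 with 3 unknowns, leaving x_3 free.

infinitely many solutions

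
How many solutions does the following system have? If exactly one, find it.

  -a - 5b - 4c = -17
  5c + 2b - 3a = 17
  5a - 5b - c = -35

Row-reduce the augmented matrix:
R1 ← R1 / (-1).
R2 ← R2 + 3·R1.
R3 ← R3 − 5·R1.
R2 ← R2 / (17).
R1 ← R1 − 5·R2.
R3 ← R3 + 30·R2.
R3 ← R3 / (9).
R1 ← R1 + 1·R3.
R2 ← R2 − 1·R3.
Reading off the reduced rows gives a = -3, b = 4, c = 0.

a = -3, b = 4, c = 0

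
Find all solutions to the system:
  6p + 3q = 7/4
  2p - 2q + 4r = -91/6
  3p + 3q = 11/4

Row-reduce the augmented matrix:
R1 ← R1 / (6).
R2 ← R2 − 2·R1.
R3 ← R3 − 3·R1.
R2 ← R2 / (-3).
R1 ← R1 − 1/2·R2.
R3 ← R3 − 3/2·R2.
R3 ← R3 / (2).
R1 ← R1 − 2/3·R3.
R2 ← R2 + 4/3·R3.
Reading off the reduced rows gives p = -1/3, q = 5/4, r = -3.

p = -1/3, q = 5/4, r = -3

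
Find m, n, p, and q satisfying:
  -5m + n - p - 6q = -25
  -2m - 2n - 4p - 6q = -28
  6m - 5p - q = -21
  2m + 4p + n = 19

m = 1, n = -3, p = 5, q = 2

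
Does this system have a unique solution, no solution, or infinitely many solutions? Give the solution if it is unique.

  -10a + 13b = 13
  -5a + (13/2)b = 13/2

infinitely many solutions

Row-reduce:
R1 ← R1 / (-10).
R2 ← R2 + 5·R1.
Rank is 1 with 2 unknowns, leaving b free.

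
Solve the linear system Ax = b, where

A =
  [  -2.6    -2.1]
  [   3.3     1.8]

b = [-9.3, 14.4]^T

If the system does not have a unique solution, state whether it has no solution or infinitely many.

x_1 = 6, x_2 = -3

Row-reduce the augmented matrix:
R1 ← R1 / (-13/5).
R2 ← R2 − 33/10·R1.
R2 ← R2 / (-45/52).
R1 ← R1 − 21/26·R2.
Reading off the reduced rows gives x_1 = 6, x_2 = -3.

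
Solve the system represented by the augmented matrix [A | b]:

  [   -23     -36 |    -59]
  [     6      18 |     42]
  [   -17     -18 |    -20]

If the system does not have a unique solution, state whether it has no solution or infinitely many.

Row-reduce:
R1 ← R1 / (-23).
R2 ← R2 − 6·R1.
R3 ← R3 + 17·R1.
R2 ← R2 / (198/23).
R1 ← R1 − 36/23·R2.
R3 ← R3 − 198/23·R2.
Row 3 reduces to 0 = -3, a contradiction. The system is inconsistent.

no solution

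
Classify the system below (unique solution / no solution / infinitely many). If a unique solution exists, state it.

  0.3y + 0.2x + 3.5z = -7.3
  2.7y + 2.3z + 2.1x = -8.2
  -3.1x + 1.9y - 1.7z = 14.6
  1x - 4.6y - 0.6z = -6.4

x = -3, y = 1, z = -2

Row-reduce the augmented matrix:
R1 ← R1 / (1/5).
R2 ← R2 − 21/10·R1.
R3 ← R3 + 31/10·R1.
R4 ← R4 − 1·R1.
R2 ← R2 / (-9/20).
R1 ← R1 − 3/2·R2.
R3 ← R3 − 131/20·R2.
R4 ← R4 + 61/10·R2.
R3 ← R3 / (-4040/9).
R1 ← R1 + 292/3·R3.
R2 ← R2 − 689/9·R3.
R4 ← R4 − 4040/9·R3.
R4 reduces to 0 = 0, so the extra equation is consistent.
Reading off the reduced rows gives x = -3, y = 1, z = -2.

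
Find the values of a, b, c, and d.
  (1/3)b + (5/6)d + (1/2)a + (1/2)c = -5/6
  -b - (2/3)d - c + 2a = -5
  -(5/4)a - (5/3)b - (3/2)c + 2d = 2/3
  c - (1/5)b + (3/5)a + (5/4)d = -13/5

Row-reduce the augmented matrix:
R1 ← R1 / (1/2).
R2 ← R2 − 2·R1.
R3 ← R3 + 5/4·R1.
R4 ← R4 − 3/5·R1.
R2 ← R2 / (-7/3).
R1 ← R1 − 2/3·R2.
R3 ← R3 + 5/6·R2.
R4 ← R4 + 3/5·R2.
R3 ← R3 / (23/28).
R1 ← R1 − 1/7·R3.
R2 ← R2 − 9/7·R3.
R4 ← R4 − 41/35·R3.
R4 ← R4 / (-9083/1380).
R1 ← R1 + 10/23·R4.
R2 ← R2 + 159/23·R4.
R3 ← R3 − 463/69·R4.
Reading off the reduced rows gives a = -2, b = 2, c = -1, d = 0.

a = -2, b = 2, c = -1, d = 0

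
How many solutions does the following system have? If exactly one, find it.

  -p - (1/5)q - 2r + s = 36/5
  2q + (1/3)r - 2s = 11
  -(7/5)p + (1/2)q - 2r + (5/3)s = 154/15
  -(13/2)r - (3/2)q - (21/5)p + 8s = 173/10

no solution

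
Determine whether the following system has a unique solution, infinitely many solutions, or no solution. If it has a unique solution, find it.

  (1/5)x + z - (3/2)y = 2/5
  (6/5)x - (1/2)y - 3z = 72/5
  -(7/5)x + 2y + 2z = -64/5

Row-reduce:
R1 ← R1 / (1/5).
R2 ← R2 − 6/5·R1.
R3 ← R3 + 7/5·R1.
R2 ← R2 / (17/2).
R1 ← R1 + 15/2·R2.
R3 ← R3 + 17/2·R2.
Row 3 reduces to 0 = 2, a contradiction. The system is inconsistent.

no solution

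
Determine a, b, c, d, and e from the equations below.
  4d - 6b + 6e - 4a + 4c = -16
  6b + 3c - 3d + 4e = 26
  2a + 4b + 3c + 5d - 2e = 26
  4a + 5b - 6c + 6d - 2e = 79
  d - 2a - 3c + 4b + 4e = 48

Row-reduce the augmented matrix:
R1 ← R1 / (-4).
R3 ← R3 − 2·R1.
R4 ← R4 − 4·R1.
R5 ← R5 + 2·R1.
R2 ← R2 / (6).
R1 ← R1 − 3/2·R2.
R3 ← R3 − 1·R2.
R4 ← R4 + 1·R2.
R5 ← R5 − 7·R2.
R3 ← R3 / (9/2).
R1 ← R1 + 7/4·R3.
R2 ← R2 − 1/2·R3.
R4 ← R4 + 3/2·R3.
R5 ← R5 + 17/2·R3.
R4 ← R4 / (12).
R1 ← R1 − 8/3·R4.
R2 ← R2 + 4/3·R4.
R3 ← R3 − 5/3·R4.
R5 ← R5 − 50/3·R4.
R5 ← R5 / (-1567/162).
R1 ← R1 + 278/81·R5.
R2 ← R2 − 94/81·R5.
R3 ← R3 + 191/324·R5.
R4 ← R4 − 43/108·R5.
Reading off the reduced rows gives a = 4, b = 5, c = -4, d = 4, e = 5.

a = 4, b = 5, c = -4, d = 4, e = 5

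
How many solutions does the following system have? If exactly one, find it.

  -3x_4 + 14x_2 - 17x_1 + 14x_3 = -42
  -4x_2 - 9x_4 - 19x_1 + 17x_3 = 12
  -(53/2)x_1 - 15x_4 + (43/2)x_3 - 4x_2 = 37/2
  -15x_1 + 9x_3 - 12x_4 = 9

Row-reduce:
R1 ← R1 / (-17).
R2 ← R2 + 19·R1.
R3 ← R3 + 53/2·R1.
R4 ← R4 + 15·R1.
R2 ← R2 / (-334/17).
R1 ← R1 + 14/17·R2.
R3 ← R3 + 439/17·R2.
R4 ← R4 + 210/17·R2.
R3 ← R3 / (-351/167).
R1 ← R1 + 147/167·R3.
R2 ← R2 + 23/334·R3.
R4 ← R4 + 702/167·R3.
Row 4 reduces to 0 = -4, a contradiction. The system is inconsistent.

no solution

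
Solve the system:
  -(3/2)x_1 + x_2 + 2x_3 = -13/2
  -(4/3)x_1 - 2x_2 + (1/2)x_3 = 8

infinitely many solutions

Row-reduce:
R1 ← R1 / (-3/2).
R2 ← R2 + 4/3·R1.
R2 ← R2 / (-26/9).
R1 ← R1 + 2/3·R2.
Rank is 2 with 3 unknowns, leaving x_3 free.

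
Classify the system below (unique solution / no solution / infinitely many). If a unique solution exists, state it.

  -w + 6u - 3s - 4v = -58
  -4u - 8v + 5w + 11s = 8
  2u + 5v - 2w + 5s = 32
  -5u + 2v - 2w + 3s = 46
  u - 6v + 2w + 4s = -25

Row-reduce the augmented matrix:
R1 ← R1 / (6).
R2 ← R2 + 4·R1.
R3 ← R3 − 2·R1.
R4 ← R4 + 5·R1.
R5 ← R5 − 1·R1.
R2 ← R2 / (-32/3).
R1 ← R1 + 2/3·R2.
R3 ← R3 − 19/3·R2.
R4 ← R4 + 4/3·R2.
R5 ← R5 + 16/3·R2.
R3 ← R3 / (29/32).
R1 ← R1 + 7/16·R3.
R2 ← R2 + 13/32·R3.
R4 ← R4 + 27/8·R3.
R4 ← R4 / (1207/29).
R1 ← R1 − 128/29·R4.
R2 ← R2 − 123/29·R4.
R3 ← R3 − 363/29·R4.
R5 reduces to 0 = 0, so the extra equation is consistent.
Reading off the reduced rows gives u = -5, v = 5, w = -1, s = 3.

u = -5, v = 5, w = -1, s = 3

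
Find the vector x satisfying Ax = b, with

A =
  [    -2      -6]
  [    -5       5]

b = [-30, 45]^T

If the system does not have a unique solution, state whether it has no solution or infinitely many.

Row-reduce the augmented matrix:
R1 ← R1 / (-2).
R2 ← R2 + 5·R1.
R2 ← R2 / (20).
R1 ← R1 − 3·R2.
Reading off the reduced rows gives x_1 = -3, x_2 = 6.

x_1 = -3, x_2 = 6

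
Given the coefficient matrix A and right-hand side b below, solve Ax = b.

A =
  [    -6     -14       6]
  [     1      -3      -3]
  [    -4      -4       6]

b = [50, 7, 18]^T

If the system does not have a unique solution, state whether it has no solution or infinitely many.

infinitely many solutions

Row-reduce:
R1 ← R1 / (-6).
R2 ← R2 − 1·R1.
R3 ← R3 + 4·R1.
R2 ← R2 / (-16/3).
R1 ← R1 − 7/3·R2.
R3 ← R3 − 16/3·R2.
Rank is 2 with 3 unknowns, leaving x_3 free.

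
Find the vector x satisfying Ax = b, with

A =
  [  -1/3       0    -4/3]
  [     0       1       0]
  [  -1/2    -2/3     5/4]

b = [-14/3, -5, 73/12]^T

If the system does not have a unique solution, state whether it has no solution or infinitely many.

x_1 = 2, x_2 = -5, x_3 = 3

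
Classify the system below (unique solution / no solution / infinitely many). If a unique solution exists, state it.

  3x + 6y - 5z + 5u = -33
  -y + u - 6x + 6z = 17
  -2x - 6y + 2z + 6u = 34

infinitely many solutions

Row-reduce:
R1 ← R1 / (3).
R2 ← R2 + 6·R1.
R3 ← R3 + 2·R1.
R2 ← R2 / (11).
R1 ← R1 − 2·R2.
R3 ← R3 + 2·R2.
R3 ← R3 / (-68/33).
R1 ← R1 + 31/33·R3.
R2 ← R2 + 4/11·R3.
Rank is 3 with 4 unknowns, leaving u free.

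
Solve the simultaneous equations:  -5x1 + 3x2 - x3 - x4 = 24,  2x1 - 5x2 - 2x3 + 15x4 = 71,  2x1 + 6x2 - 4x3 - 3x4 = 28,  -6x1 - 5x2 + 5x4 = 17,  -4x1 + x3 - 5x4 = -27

Row-reduce the augmented matrix:
R1 ← R1 / (-5).
R2 ← R2 − 2·R1.
R3 ← R3 − 2·R1.
R4 ← R4 + 6·R1.
R5 ← R5 + 4·R1.
R2 ← R2 / (-19/5).
R1 ← R1 + 3/5·R2.
R3 ← R3 − 36/5·R2.
R4 ← R4 + 43/5·R2.
R5 ← R5 + 12/5·R2.
R3 ← R3 / (-170/19).
R1 ← R1 − 11/19·R3.
R2 ← R2 − 12/19·R3.
R4 ← R4 − 126/19·R3.
R5 ← R5 − 63/19·R3.
R4 ← R4 / (-753/85).
R1 ← R1 + 91/170·R4.
R2 ← R2 + 181/85·R4.
R3 ← R3 + 461/170·R4.
R5 ← R5 + 753/170·R4.
R5 reduces to 0 = 0, so the extra equation is consistent.
Reading off the reduced rows gives x1 = -2, x2 = 5, x3 = -5, x4 = 6.

x1 = -2, x2 = 5, x3 = -5, x4 = 6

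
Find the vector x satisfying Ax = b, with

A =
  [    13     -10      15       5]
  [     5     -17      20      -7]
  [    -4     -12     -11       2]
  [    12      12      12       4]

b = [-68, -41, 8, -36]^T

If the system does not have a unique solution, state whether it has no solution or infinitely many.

x_1 = -1, x_2 = 1, x_3 = -2, x_4 = -3

Row-reduce the augmented matrix:
R1 ← R1 / (13).
R2 ← R2 − 5·R1.
R3 ← R3 + 4·R1.
R4 ← R4 − 12·R1.
R2 ← R2 / (-171/13).
R1 ← R1 + 10/13·R2.
R3 ← R3 + 196/13·R2.
R4 ← R4 − 276/13·R2.
R3 ← R3 / (-3881/171).
R1 ← R1 − 55/171·R3.
R2 ← R2 + 185/171·R3.
R4 ← R4 − 1204/57·R3.
R4 ← R4 / (-8560/3881).
R1 ← R1 − 4275/3881·R4.
R2 ← R2 − 86/3881·R4.
R3 ← R3 + 2354/3881·R4.
Reading off the reduced rows gives x_1 = -1, x_2 = 1, x_3 = -2, x_4 = -3.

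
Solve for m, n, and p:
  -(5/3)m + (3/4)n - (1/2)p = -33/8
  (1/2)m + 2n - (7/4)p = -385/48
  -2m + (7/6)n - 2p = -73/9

m = 3/4, n = -8/3, p = 7/4

Row-reduce the augmented matrix:
R1 ← R1 / (-5/3).
R2 ← R2 − 1/2·R1.
R3 ← R3 + 2·R1.
R2 ← R2 / (89/40).
R1 ← R1 + 9/20·R2.
R3 ← R3 − 4/15·R2.
R3 ← R3 / (-313/267).
R1 ← R1 + 15/178·R3.
R2 ← R2 + 76/89·R3.
Reading off the reduced rows gives m = 3/4, n = -8/3, p = 7/4.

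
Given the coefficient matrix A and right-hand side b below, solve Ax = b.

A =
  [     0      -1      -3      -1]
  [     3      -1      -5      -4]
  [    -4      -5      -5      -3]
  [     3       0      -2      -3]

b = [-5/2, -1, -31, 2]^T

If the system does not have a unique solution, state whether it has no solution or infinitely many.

no solution

Row-reduce:
Swap R1 and R2.
R1 ← R1 / (3).
R3 ← R3 + 4·R1.
R4 ← R4 − 3·R1.
R2 ← R2 / (-1).
R1 ← R1 + 1/3·R2.
R3 ← R3 + 19/3·R2.
R4 ← R4 − 1·R2.
R3 ← R3 / (22/3).
R1 ← R1 + 2/3·R3.
R2 ← R2 − 3·R3.
Row 4 reduces to 0 = 1/2, a contradiction. The system is inconsistent.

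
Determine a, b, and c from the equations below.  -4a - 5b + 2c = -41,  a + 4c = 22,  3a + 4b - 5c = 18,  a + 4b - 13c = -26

a = 6, b = 5, c = 4

Row-reduce the augmented matrix:
R1 ← R1 / (-4).
R2 ← R2 − 1·R1.
R3 ← R3 − 3·R1.
R4 ← R4 − 1·R1.
R2 ← R2 / (-5/4).
R1 ← R1 − 5/4·R2.
R3 ← R3 − 1/4·R2.
R4 ← R4 − 11/4·R2.
R3 ← R3 / (-13/5).
R1 ← R1 − 4·R3.
R2 ← R2 + 18/5·R3.
R4 ← R4 + 13/5·R3.
R4 reduces to 0 = 0, so the extra equation is consistent.
Reading off the reduced rows gives a = 6, b = 5, c = 4.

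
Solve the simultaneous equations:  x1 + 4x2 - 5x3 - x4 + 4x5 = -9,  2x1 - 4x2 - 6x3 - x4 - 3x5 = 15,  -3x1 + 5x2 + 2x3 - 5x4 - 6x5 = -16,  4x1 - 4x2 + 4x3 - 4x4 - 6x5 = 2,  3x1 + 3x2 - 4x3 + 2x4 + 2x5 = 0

x1 = 0, x2 = -2, x3 = -1, x4 = 2, x5 = -1

Row-reduce the augmented matrix:
R2 ← R2 − 2·R1.
R3 ← R3 + 3·R1.
R4 ← R4 − 4·R1.
R5 ← R5 − 3·R1.
R2 ← R2 / (-12).
R1 ← R1 − 4·R2.
R3 ← R3 − 17·R2.
R4 ← R4 + 20·R2.
R5 ← R5 + 9·R2.
R3 ← R3 / (-22/3).
R1 ← R1 + 11/3·R3.
R2 ← R2 + 1/3·R3.
R4 ← R4 − 52/3·R3.
R5 ← R5 − 8·R3.
R4 ← R4 / (-379/22).
R1 ← R1 − 21/8·R4.
R2 ← R2 − 19/88·R4.
R3 ← R3 − 79/88·R4.
R5 ← R5 + 129/44·R4.
R5 ← R5 / (-2928/379).
R1 ← R1 − 845/758·R5.
R2 ← R2 − 775/758·R5.
R3 ← R3 + 49/758·R5.
R4 ← R4 − 579/379·R5.
Reading off the reduced rows gives x1 = 0, x2 = -2, x3 = -1, x4 = 2, x5 = -1.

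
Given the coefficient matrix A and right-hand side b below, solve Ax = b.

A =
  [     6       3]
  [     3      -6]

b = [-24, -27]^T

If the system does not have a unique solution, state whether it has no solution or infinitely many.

x_1 = -5, x_2 = 2

Row-reduce the augmented matrix:
R1 ← R1 / (6).
R2 ← R2 − 3·R1.
R2 ← R2 / (-15/2).
R1 ← R1 − 1/2·R2.
Reading off the reduced rows gives x_1 = -5, x_2 = 2.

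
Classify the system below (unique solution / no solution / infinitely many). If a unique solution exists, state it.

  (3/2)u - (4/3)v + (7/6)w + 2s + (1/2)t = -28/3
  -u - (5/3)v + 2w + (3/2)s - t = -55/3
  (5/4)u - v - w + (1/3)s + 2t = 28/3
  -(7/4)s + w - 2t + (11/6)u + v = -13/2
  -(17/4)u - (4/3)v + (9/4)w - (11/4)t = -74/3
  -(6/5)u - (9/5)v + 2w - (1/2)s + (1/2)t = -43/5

no solution

Row-reduce:
R1 ← R1 / (3/2).
R2 ← R2 + 1·R1.
R3 ← R3 − 5/4·R1.
R4 ← R4 − 11/6·R1.
R5 ← R5 + 17/4·R1.
R6 ← R6 + 6/5·R1.
R2 ← R2 / (-23/9).
R1 ← R1 + 8/9·R2.
R3 ← R3 − 1/9·R2.
R4 ← R4 − 71/27·R2.
R5 ← R5 + 46/9·R2.
R6 ← R6 + 43/15·R2.
R3 ← R3 / (-511/276).
R1 ← R1 + 13/69·R3.
R2 ← R2 + 25/23·R3.
R4 ← R4 − 1007/414·R3.
R6 ← R6 + 21/115·R3.
R4 ← R4 / (-52775/18396).
R1 ← R1 − 722/1533·R4.
R2 ← R2 + 407/1022·R4.
R3 ← R3 − 334/511·R4.
R6 ← R6 + 143/73·R4.
Swap R5 and R6.
R5 ← R5 / (248201/105550).
R1 ← R1 − 10608/52775·R5.
R2 ← R2 + 25197/52775·R5.
R3 ← R3 + 59397/52775·R5.
R4 ← R4 − 23088/52775·R5.
Row 6 reduces to 0 = -2, a contradiction. The system is inconsistent.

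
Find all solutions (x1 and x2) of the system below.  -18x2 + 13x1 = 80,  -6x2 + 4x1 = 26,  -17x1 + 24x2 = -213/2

Row-reduce:
R1 ← R1 / (13).
R2 ← R2 − 4·R1.
R3 ← R3 + 17·R1.
R2 ← R2 / (-6/13).
R1 ← R1 + 18/13·R2.
R3 ← R3 − 6/13·R2.
Row 3 reduces to 0 = -1/2, a contradiction. The system is inconsistent.

no solution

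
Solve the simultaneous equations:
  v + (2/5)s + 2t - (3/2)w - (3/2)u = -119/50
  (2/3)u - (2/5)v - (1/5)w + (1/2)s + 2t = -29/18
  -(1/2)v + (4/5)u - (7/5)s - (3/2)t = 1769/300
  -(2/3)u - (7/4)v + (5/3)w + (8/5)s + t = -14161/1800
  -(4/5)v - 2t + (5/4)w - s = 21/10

u = 4/3, v = -1/2, w = -2, s = -11/5, t = -1

Row-reduce the augmented matrix:
R1 ← R1 / (-3/2).
R2 ← R2 − 2/3·R1.
R3 ← R3 − 4/5·R1.
R4 ← R4 + 2/3·R1.
R2 ← R2 / (2/45).
R1 ← R1 + 2/3·R2.
R3 ← R3 − 1/30·R2.
R4 ← R4 + 79/36·R2.
R5 ← R5 + 4/5·R2.
R3 ← R3 / (-3/20).
R1 ← R1 + 12·R3.
R2 ← R2 + 39/2·R3.
R4 ← R4 + 971/24·R3.
R5 ← R5 + 287/20·R3.
R4 ← R4 / (7381/15).
R1 ← R1 − 291/2·R4.
R2 ← R2 − 1178/5·R4.
R3 ← R3 − 113/10·R4.
R5 ← R5 − 34671/200·R4.
R5 ← R5 / (4898017/3542880).
R1 ← R1 − 25275/59048·R5.
R2 ← R2 + 49507/44286·R5.
R3 ← R3 + 121003/59048·R5.
R4 ← R4 − 151925/88572·R5.
Reading off the reduced rows gives u = 4/3, v = -1/2, w = -2, s = -11/5, t = -1.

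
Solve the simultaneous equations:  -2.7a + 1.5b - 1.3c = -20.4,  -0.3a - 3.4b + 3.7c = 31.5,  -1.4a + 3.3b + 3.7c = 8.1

a = 3, b = -3, c = 6

Row-reduce the augmented matrix:
R1 ← R1 / (-27/10).
R2 ← R2 + 3/10·R1.
R3 ← R3 + 7/5·R1.
R2 ← R2 / (-107/30).
R1 ← R1 + 5/9·R2.
R3 ← R3 − 227/90·R2.
R3 ← R3 / (68303/9630).
R1 ← R1 + 113/963·R3.
R2 ← R2 + 346/321·R3.
Reading off the reduced rows gives a = 3, b = -3, c = 6.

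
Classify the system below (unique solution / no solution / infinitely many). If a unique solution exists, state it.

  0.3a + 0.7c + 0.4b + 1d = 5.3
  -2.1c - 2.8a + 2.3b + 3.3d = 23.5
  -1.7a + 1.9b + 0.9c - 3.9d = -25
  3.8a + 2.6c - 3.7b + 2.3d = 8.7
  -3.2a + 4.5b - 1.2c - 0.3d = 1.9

a = 1, b = 1, c = -2, d = 6

Row-reduce the augmented matrix:
R1 ← R1 / (3/10).
R2 ← R2 + 14/5·R1.
R3 ← R3 + 17/10·R1.
R4 ← R4 − 19/5·R1.
R5 ← R5 + 16/5·R1.
R2 ← R2 / (181/30).
R1 ← R1 − 4/3·R2.
R3 ← R3 − 25/6·R2.
R4 ← R4 + 263/30·R2.
R5 ← R5 − 263/30·R2.
R3 ← R3 / (3267/1810).
R1 ← R1 − 245/181·R3.
R2 ← R2 − 133/181·R3.
R4 ← R4 − 317/1810·R3.
R5 ← R5 + 317/1810·R3.
R4 ← R4 / (47182/5445).
R1 ← R1 − 6272/1089·R4.
R2 ← R2 − 5365/1089·R4.
R3 ← R3 + 4198/1089·R4.
R5 ← R5 + 47182/5445·R4.
R5 reduces to 0 = 0, so the extra equation is consistent.
Reading off the reduced rows gives a = 1, b = 1, c = -2, d = 6.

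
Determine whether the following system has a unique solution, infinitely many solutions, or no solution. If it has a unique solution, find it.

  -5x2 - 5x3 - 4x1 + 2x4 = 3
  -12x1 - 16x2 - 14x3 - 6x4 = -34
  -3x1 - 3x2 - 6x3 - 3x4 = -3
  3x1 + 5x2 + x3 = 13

no solution

Row-reduce:
R1 ← R1 / (-4).
R2 ← R2 + 12·R1.
R3 ← R3 + 3·R1.
R4 ← R4 − 3·R1.
R2 ← R2 / (-1).
R1 ← R1 − 5/4·R2.
R3 ← R3 − 3/4·R2.
R4 ← R4 − 5/4·R2.
R3 ← R3 / (-3/2).
R1 ← R1 − 5/2·R3.
R2 ← R2 + 1·R3.
R4 ← R4 + 3/2·R3.
Row 4 reduces to 0 = -1, a contradiction. The system is inconsistent.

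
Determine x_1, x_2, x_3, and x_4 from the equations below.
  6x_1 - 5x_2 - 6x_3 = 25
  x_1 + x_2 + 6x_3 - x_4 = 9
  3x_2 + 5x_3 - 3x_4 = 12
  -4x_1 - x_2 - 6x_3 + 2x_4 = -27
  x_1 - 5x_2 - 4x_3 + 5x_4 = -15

x_1 = 5, x_2 = 1, x_3 = 0, x_4 = -3

Row-reduce the augmented matrix:
R1 ← R1 / (6).
R2 ← R2 − 1·R1.
R4 ← R4 + 4·R1.
R5 ← R5 − 1·R1.
R2 ← R2 / (11/6).
R1 ← R1 + 5/6·R2.
R3 ← R3 − 3·R2.
R4 ← R4 + 13/3·R2.
R5 ← R5 + 25/6·R2.
R3 ← R3 / (-71/11).
R1 ← R1 − 24/11·R3.
R2 ← R2 − 42/11·R3.
R4 ← R4 − 72/11·R3.
R5 ← R5 − 142/11·R3.
R4 ← R4 / (-124/71).
R1 ← R1 + 65/71·R4.
R2 ← R2 + 96/71·R4.
R3 ← R3 − 15/71·R4.
R5 reduces to 0 = 0, so the extra equation is consistent.
Reading off the reduced rows gives x_1 = 5, x_2 = 1, x_3 = 0, x_4 = -3.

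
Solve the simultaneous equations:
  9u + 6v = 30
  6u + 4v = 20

Row-reduce:
R1 ← R1 / (9).
R2 ← R2 − 6·R1.
Rank is 1 with 2 unknowns, leaving v free.

infinitely many solutions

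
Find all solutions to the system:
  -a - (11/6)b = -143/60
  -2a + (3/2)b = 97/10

a = -11/4, b = 14/5

From equation 1: a = 143/60 − 11/6·b.
Substitute into equation 2 and solve: b = 14/5.
Then a = -11/4.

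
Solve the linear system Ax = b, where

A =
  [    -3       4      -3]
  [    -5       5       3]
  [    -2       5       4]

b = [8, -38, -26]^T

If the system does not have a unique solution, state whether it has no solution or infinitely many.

Row-reduce the augmented matrix:
R1 ← R1 / (-3).
R2 ← R2 + 5·R1.
R3 ← R3 + 2·R1.
R2 ← R2 / (-5/3).
R1 ← R1 + 4/3·R2.
R3 ← R3 − 7/3·R2.
R3 ← R3 / (86/5).
R1 ← R1 + 27/5·R3.
R2 ← R2 + 24/5·R3.
Reading off the reduced rows gives x_1 = 6, x_2 = 2, x_3 = -6.

x_1 = 6, x_2 = 2, x_3 = -6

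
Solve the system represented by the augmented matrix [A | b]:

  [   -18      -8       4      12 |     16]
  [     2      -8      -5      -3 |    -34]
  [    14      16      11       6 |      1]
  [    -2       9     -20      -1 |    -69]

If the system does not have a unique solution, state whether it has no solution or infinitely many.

Row-reduce the augmented matrix:
R1 ← R1 / (-18).
R2 ← R2 − 2·R1.
R3 ← R3 − 14·R1.
R4 ← R4 + 2·R1.
R2 ← R2 / (-80/9).
R1 ← R1 − 4/9·R2.
R3 ← R3 − 88/9·R2.
R4 ← R4 − 89/9·R2.
R3 ← R3 / (91/10).
R1 ← R1 + 9/20·R3.
R2 ← R2 − 41/80·R3.
R4 ← R4 + 2041/80·R3.
R4 ← R4 / (1885/56).
R1 ← R1 + 15/182·R4.
R2 ← R2 + 417/728·R4.
R3 ← R3 − 135/91·R4.
Reading off the reduced rows gives x_1 = -4, x_2 = 2, x_3 = 5, x_4 = -5.

x_1 = -4, x_2 = 2, x_3 = 5, x_4 = -5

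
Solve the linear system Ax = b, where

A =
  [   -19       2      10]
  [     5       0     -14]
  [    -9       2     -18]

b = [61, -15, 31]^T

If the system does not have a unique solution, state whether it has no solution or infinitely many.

infinitely many solutions

Row-reduce:
R1 ← R1 / (-19).
R2 ← R2 − 5·R1.
R3 ← R3 + 9·R1.
R2 ← R2 / (10/19).
R1 ← R1 + 2/19·R2.
R3 ← R3 − 20/19·R2.
Rank is 2 with 3 unknowns, leaving x_3 free.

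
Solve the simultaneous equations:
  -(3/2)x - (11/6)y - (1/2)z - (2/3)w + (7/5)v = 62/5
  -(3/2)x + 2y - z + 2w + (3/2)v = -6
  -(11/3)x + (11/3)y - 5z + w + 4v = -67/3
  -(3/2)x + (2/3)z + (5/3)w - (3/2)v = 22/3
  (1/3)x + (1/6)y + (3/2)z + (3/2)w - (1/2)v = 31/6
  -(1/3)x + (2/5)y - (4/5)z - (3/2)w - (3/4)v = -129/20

Row-reduce the augmented matrix:
R1 ← R1 / (-3/2).
R2 ← R2 + 3/2·R1.
R3 ← R3 + 11/3·R1.
R4 ← R4 + 3/2·R1.
R5 ← R5 − 1/3·R1.
R6 ← R6 + 1/3·R1.
R2 ← R2 / (23/6).
R1 ← R1 − 11/9·R2.
R3 ← R3 − 220/27·R2.
R4 ← R4 − 11/6·R2.
R5 ← R5 + 13/54·R2.
R6 ← R6 − 109/135·R2.
R3 ← R3 / (-562/207).
R1 ← R1 − 34/69·R3.
R2 ← R2 + 3/23·R3.
R4 ← R4 − 97/69·R3.
R5 ← R5 − 281/207·R3.
R6 ← R6 + 604/1035·R3.
R4 ← R4 / (-869/1686).
R1 ← R1 + 269/281·R4.
R2 ← R2 − 473/562·R4.
R3 ← R3 − 629/562·R4.
R6 ← R6 + 2125/1686·R4.
Swap R5 and R6.
R5 ← R5 / (97073/17380).
R1 ← R1 − 18357/4345·R5.
R2 ← R2 + 1776/395·R5.
R3 ← R3 + 26613/4345·R5.
R4 ← R4 − 23256/4345·R5.
R6 reduces to 0 = 0, so the extra equation is consistent.
Reading off the reduced rows gives x = -3, y = -5, z = 4, w = 1, v = 1.

x = -3, y = -5, z = 4, w = 1, v = 1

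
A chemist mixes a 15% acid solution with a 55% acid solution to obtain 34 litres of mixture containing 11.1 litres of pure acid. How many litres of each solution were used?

Let a = litres of solution A, b = litres of solution B.
  a + b = 34
  (3/20)a + (11/20)b = 111/10
Row-reduce the augmented matrix:
R2 ← R2 − 3/20·R1.
R2 ← R2 / (2/5).
R1 ← R1 − 1·R2.
Reading off the reduced rows gives a = 19, b = 15.

litres of solution A: 19, litres of solution B: 15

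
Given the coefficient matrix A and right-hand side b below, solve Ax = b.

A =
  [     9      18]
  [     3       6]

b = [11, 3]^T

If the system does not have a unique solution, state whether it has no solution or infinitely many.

no solution

Row-reduce:
R1 ← R1 / (9).
R2 ← R2 − 3·R1.
Row 2 reduces to 0 = -2/3, a contradiction. The system is inconsistent.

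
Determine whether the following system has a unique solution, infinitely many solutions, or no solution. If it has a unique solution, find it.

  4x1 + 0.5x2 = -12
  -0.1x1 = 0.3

Row-reduce the augmented matrix:
R1 ← R1 / (4).
R2 ← R2 + 1/10·R1.
R2 ← R2 / (1/80).
R1 ← R1 − 1/8·R2.
Reading off the reduced rows gives x1 = -3, x2 = 0.

x1 = -3, x2 = 0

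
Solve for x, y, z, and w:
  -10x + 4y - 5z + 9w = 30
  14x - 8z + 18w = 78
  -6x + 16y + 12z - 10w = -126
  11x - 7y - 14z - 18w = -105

Row-reduce the augmented matrix:
R1 ← R1 / (-10).
R2 ← R2 − 14·R1.
R3 ← R3 + 6·R1.
R4 ← R4 − 11·R1.
R2 ← R2 / (28/5).
R1 ← R1 + 2/5·R2.
R3 ← R3 − 68/5·R2.
R4 ← R4 + 13/5·R2.
R3 ← R3 / (360/7).
R1 ← R1 + 4/7·R3.
R2 ← R2 + 75/28·R3.
R4 ← R4 + 741/28·R3.
R4 ← R4 / (-4807/120).
R1 ← R1 − 13/45·R4.
R2 ← R2 − 19/24·R4.
R3 ← R3 + 157/90·R4.
Reading off the reduced rows gives x = -1, y = -6, z = 2, w = 6.

x = -1, y = -6, z = 2, w = 6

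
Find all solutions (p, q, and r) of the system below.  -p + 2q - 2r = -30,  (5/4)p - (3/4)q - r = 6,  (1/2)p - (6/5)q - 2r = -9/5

p = 6, q = -6, r = 6

Row-reduce the augmented matrix:
R1 ← R1 / (-1).
R2 ← R2 − 5/4·R1.
R3 ← R3 − 1/2·R1.
R2 ← R2 / (7/4).
R1 ← R1 + 2·R2.
R3 ← R3 + 1/5·R2.
R3 ← R3 / (-17/5).
R1 ← R1 + 2·R3.
R2 ← R2 + 2·R3.
Reading off the reduced rows gives p = 6, q = -6, r = 6.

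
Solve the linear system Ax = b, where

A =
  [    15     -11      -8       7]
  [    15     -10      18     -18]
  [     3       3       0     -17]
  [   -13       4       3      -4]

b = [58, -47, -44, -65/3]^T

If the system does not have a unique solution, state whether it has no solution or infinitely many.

x_1 = -1/3, x_2 = -3, x_3 = -2, x_4 = 2

Row-reduce the augmented matrix:
R1 ← R1 / (15).
R2 ← R2 − 15·R1.
R3 ← R3 − 3·R1.
R4 ← R4 + 13·R1.
R1 ← R1 + 11/15·R2.
R3 ← R3 − 26/5·R2.
R4 ← R4 + 83/15·R2.
R3 ← R3 / (-668/5).
R1 ← R1 − 278/15·R3.
R2 ← R2 − 26·R3.
R4 ← R4 − 2099/15·R3.
R4 ← R4 / (-19415/1002).
R1 ← R1 + 1195/501·R4.
R2 ← R2 + 548/167·R4.
R3 ← R3 + 279/334·R4.
Reading off the reduced rows gives x_1 = -1/3, x_2 = -3, x_3 = -2, x_4 = 2.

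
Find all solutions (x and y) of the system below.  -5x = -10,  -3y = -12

Row-reduce the augmented matrix:
R1 ← R1 / (-5).
R2 ← R2 / (-3).
Reading off the reduced rows gives x = 2, y = 4.

x = 2, y = 4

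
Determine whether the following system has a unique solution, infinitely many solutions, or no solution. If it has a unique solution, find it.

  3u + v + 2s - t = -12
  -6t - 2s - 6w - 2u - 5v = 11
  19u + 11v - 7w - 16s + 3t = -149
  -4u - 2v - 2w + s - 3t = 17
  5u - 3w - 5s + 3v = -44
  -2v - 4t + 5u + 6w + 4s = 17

Row-reduce the augmented matrix:
R1 ← R1 / (3).
R2 ← R2 + 2·R1.
R3 ← R3 − 19·R1.
R4 ← R4 + 4·R1.
R5 ← R5 − 5·R1.
R6 ← R6 − 5·R1.
R2 ← R2 / (-13/3).
R1 ← R1 − 1/3·R2.
R3 ← R3 − 14/3·R2.
R4 ← R4 + 2/3·R2.
R5 ← R5 − 4/3·R2.
R6 ← R6 + 11/3·R2.
R3 ← R3 / (-175/13).
R1 ← R1 + 6/13·R3.
R2 ← R2 − 18/13·R3.
R4 ← R4 + 14/13·R3.
R5 ← R5 + 63/13·R3.
R6 ← R6 − 144/13·R3.
R4 ← R4 / (153/25).
R1 ← R1 − 284/175·R4.
R2 ← R2 + 502/175·R4.
R3 ← R3 − 382/175·R4.
R5 ← R5 − 51/25·R4.
R6 ← R6 + 4016/175·R4.
Swap R5 and R6.
R5 ← R5 / (-2845/357).
R1 ← R1 − 1/357·R5.
R2 ← R2 − 46/357·R5.
R3 ← R3 − 386/357·R5.
R4 ← R4 + 29/51·R5.
R6 reduces to 0 = 0, so the extra equation is consistent.
Reading off the reduced rows gives u = -3, v = -5, w = 3, s = 1, t = 0.

u = -3, v = -5, w = 3, s = 1, t = 0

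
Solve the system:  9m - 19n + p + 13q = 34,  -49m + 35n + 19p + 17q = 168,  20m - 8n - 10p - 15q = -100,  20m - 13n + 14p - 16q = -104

no solution

Row-reduce:
R1 ← R1 / (9).
R2 ← R2 + 49·R1.
R3 ← R3 − 20·R1.
R4 ← R4 − 20·R1.
R2 ← R2 / (-616/9).
R1 ← R1 + 19/9·R2.
R3 ← R3 − 308/9·R2.
R4 ← R4 − 263/9·R2.
Swap R3 and R4.
R3 ← R3 / (311/14).
R1 ← R1 + 9/14·R3.
R2 ← R2 + 5/14·R3.
Row 4 reduces to 0 = 1, a contradiction. The system is inconsistent.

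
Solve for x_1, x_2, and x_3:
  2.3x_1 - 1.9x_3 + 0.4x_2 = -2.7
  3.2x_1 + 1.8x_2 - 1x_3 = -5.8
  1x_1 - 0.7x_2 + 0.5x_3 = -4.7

Row-reduce the augmented matrix:
R1 ← R1 / (23/10).
R2 ← R2 − 16/5·R1.
R3 ← R3 − 1·R1.
R2 ← R2 / (143/115).
R1 ← R1 − 4/23·R2.
R3 ← R3 + 201/230·R2.
R3 ← R3 / (1774/715).
R1 ← R1 + 151/143·R3.
R2 ← R2 − 189/143·R3.
Reading off the reduced rows gives x_1 = -3, x_2 = 1, x_3 = -2.

x_1 = -3, x_2 = 1, x_3 = -2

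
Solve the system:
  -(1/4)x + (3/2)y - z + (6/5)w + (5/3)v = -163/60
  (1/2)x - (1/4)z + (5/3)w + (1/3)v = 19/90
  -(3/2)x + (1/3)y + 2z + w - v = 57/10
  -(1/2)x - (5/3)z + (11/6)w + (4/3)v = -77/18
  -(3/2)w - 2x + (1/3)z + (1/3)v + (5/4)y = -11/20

x = 1/3, y = 1, z = 8/5, w = 2/3, v = -2

Row-reduce the augmented matrix:
R1 ← R1 / (-1/4).
R2 ← R2 − 1/2·R1.
R3 ← R3 + 3/2·R1.
R4 ← R4 + 1/2·R1.
R5 ← R5 + 2·R1.
R2 ← R2 / (3).
R1 ← R1 + 6·R2.
R3 ← R3 + 26/3·R2.
R4 ← R4 + 3·R2.
R5 ← R5 + 43/4·R2.
R3 ← R3 / (3/2).
R1 ← R1 + 1/2·R3.
R2 ← R2 + 3/4·R3.
R4 ← R4 + 23/12·R3.
R5 ← R5 − 13/48·R3.
R4 ← R4 / (12866/1215).
R1 ← R1 − 2099/405·R4.
R2 ← R2 − 223/54·R4.
R3 ← R3 − 1498/405·R4.
R5 ← R5 − 24013/9720·R4.
R5 ← R5 / (-33925/617568).
R1 ← R1 + 2321/77196·R5.
R2 ← R2 − 29415/51464·R5.
R3 ← R3 + 1235/1838·R5.
R4 ← R4 − 2785/25732·R5.
Reading off the reduced rows gives x = 1/3, y = 1, z = 8/5, w = 2/3, v = -2.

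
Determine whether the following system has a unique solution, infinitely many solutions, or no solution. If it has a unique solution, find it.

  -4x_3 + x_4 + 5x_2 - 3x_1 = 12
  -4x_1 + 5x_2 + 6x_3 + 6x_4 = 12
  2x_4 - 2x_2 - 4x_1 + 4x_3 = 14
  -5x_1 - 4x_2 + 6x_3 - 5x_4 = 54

x_1 = -5, x_2 = 2, x_3 = 2, x_4 = -5

Row-reduce the augmented matrix:
R1 ← R1 / (-3).
R2 ← R2 + 4·R1.
R3 ← R3 + 4·R1.
R4 ← R4 + 5·R1.
R2 ← R2 / (-5/3).
R1 ← R1 + 5/3·R2.
R3 ← R3 + 26/3·R2.
R4 ← R4 + 37/3·R2.
R3 ← R3 / (-248/5).
R1 ← R1 + 10·R3.
R2 ← R2 + 34/5·R3.
R4 ← R4 + 356/5·R3.
R4 ← R4 / (-227/31).
R1 ← R1 + 15/62·R4.
R2 ← R2 − 27/62·R4.
R3 ← R3 − 59/124·R4.
Reading off the reduced rows gives x_1 = -5, x_2 = 2, x_3 = 2, x_4 = -5.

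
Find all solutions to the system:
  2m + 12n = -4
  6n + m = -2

infinitely many solutions

Row-reduce:
R1 ← R1 / (2).
R2 ← R2 − 1·R1.
Rank is 1 with 2 unknowns, leaving n free.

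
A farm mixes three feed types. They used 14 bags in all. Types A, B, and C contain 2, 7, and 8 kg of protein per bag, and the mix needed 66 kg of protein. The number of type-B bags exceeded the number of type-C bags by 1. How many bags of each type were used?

type-A bags: 7, type-B bags: 4, type-C bags: 3

Let a = type-A bags, b = type-B bags, c = type-C bags.
  c + a + b = 14
  7b + 2a + 8c = 66
  -c + b = 1
Row-reduce the augmented matrix:
R2 ← R2 − 2·R1.
R2 ← R2 / (5).
R1 ← R1 − 1·R2.
R3 ← R3 − 1·R2.
R3 ← R3 / (-11/5).
R1 ← R1 + 1/5·R3.
R2 ← R2 − 6/5·R3.
Reading off the reduced rows gives a = 7, b = 4, c = 3.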